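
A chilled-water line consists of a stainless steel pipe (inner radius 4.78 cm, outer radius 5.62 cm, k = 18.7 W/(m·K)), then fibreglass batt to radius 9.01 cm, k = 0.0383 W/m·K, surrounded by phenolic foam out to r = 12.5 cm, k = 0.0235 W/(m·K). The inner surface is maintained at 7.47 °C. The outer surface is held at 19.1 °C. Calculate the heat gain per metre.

Resistance network (inner→outer):
  R'_stainless steel = ln(0.0562/0.0478)/(2πk) = 0.1619/(2π·18.7) = 0.001378 m·K/W
  R'_fibreglass batt = ln(0.0901/0.0562)/(2πk) = 0.4720/(2π·0.0383) = 1.961 m·K/W
  R'_phenolic foam = ln(0.125/0.0901)/(2πk) = 0.3274/(2π·0.0235) = 2.217 m·K/W
ΣR = 0.001378 + 1.961 + 2.217 = 4.179 m·K/W
Q' = ΔT/ΣR = (7.47 °C − 19.1 °C)/4.179 = -2.78 W/m
(Negative Q' ⇒ heat flows inward; heat gain = 2.78 W/m.)

Q' = 2.78 W/m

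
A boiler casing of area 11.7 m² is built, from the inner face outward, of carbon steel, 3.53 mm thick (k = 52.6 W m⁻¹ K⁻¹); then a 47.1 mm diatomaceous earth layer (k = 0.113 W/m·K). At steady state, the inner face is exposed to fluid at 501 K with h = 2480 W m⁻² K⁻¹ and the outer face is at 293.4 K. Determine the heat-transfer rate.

Q = 5.82 kW

Resistance network (inner→outer):
  R_conv,in = 1/(hA) = 1/(2480·11.7) = 3.446×10^-5 K/W
  R_carbon steel = L/(kA) = 0.00353/(52.6·11.7) = 5.736×10^-6 K/W
  R_diatomaceous earth = L/(kA) = 0.0471/(0.113·11.7) = 0.03563 K/W
ΣR = 3.446×10^-5 + 5.736×10^-6 + 0.03563 = 0.03567 K/W
Q = ΔT/ΣR = (501 K − 293.4 K)/0.03567 = 5820 W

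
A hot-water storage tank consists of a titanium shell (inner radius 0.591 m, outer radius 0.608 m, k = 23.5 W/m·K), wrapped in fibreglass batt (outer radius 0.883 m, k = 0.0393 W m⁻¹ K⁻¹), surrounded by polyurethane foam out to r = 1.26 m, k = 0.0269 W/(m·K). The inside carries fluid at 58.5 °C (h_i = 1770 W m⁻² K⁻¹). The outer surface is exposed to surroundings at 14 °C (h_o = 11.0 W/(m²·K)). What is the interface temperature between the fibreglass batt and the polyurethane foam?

T = 35.9 °C

Resistance network (inner→outer):
  R_conv,in = 1/(4πr²h) = 1/(4π·0.591²·1770) = 1.287×10^-4 K/W
  R_titanium = (1/0.591 − 1/0.608)/(4πk) = 0.04731/(4π·23.5) = 1.602×10^-4 K/W
  R_fibreglass batt = (1/0.608 − 1/0.883)/(4πk) = 0.5122/(4π·0.0393) = 1.037 K/W
  R_polyurethane foam = (1/0.883 − 1/1.26)/(4πk) = 0.3389/(4π·0.0269) = 1.002 K/W
  R_conv,out = 1/(4πr²h) = 1/(4π·1.26²·11.0) = 0.004557 K/W
ΣR = 1.287×10^-4 + 1.602×10^-4 + 1.037 + 1.002 + 0.004557 = 2.044 K/W
Q = ΔT/ΣR = (58.5 °C − 14 °C)/2.044 = 21.77 W
From the inner boundary to the fibreglass batt/polyurethane foam interface, ΣR_partial = 1.037 K/W.
T_interface = T_in − Q·ΣR_partial = 58.5 °C − (21.77)(1.037) = 35.9 °C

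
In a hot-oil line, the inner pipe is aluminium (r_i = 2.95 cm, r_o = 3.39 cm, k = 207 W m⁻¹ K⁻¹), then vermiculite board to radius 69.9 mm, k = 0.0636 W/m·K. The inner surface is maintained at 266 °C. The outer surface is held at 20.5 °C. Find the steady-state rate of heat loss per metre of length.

Series thermal resistances, inner to outer:
  R'_aluminium = ln(0.0339/0.0295)/(2πk) = 0.1390/(2π·207) = 1.069×10^-4 m·K/W
  R'_vermiculite board = ln(0.0699/0.0339)/(2πk) = 0.7237/(2π·0.0636) = 1.811 m·K/W
ΣR = 1.069×10^-4 + 1.811 = 1.811 m·K/W
Q' = ΔT/ΣR = (266 °C − 20.5 °C)/1.811 = 136 W/m

Q' = 136 W/m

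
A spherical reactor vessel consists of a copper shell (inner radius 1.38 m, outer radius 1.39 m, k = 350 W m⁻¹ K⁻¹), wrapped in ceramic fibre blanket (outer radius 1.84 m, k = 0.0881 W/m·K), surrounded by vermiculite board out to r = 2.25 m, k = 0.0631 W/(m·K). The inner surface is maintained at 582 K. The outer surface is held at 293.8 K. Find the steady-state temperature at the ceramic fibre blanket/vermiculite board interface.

Resistance network (inner→outer):
  R_copper = (1/1.38 − 1/1.39)/(4πk) = 0.005213/(4π·350) = 1.185×10^-6 K/W
  R_ceramic fibre blanket = (1/1.39 − 1/1.84)/(4πk) = 0.1759/(4π·0.0881) = 0.1589 K/W
  R_vermiculite board = (1/1.84 − 1/2.25)/(4πk) = 0.09903/(4π·0.0631) = 0.1249 K/W
ΣR = 1.185×10^-6 + 0.1589 + 0.1249 = 0.2838 K/W
Q = ΔT/ΣR = (582 K − 293.8 K)/0.2838 = 1016 W
From the inner boundary to the ceramic fibre blanket/vermiculite board interface, ΣR_partial = 0.1589 K/W.
T_interface = T_in − Q·ΣR_partial = 582 K − (1016)(0.1589) = 421 K

T = 421 K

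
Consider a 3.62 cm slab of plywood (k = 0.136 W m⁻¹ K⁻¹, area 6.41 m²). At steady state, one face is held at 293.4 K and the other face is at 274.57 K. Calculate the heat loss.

Q = kA·ΔT/L = 0.136 × 6.41 × |293.4 K − 274.57 K| / 0.0362 = 453 W

Q = 453 W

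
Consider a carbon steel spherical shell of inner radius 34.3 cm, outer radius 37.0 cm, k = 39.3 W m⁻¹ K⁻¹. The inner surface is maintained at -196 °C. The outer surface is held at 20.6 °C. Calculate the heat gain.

Q = 4πk·ΔT/(1/r₁ − 1/r₂) = 4π × 39.3 × 216.6 / (1/0.343 − 1/0.370) = 5.03×10^5 W

Q = 503 kW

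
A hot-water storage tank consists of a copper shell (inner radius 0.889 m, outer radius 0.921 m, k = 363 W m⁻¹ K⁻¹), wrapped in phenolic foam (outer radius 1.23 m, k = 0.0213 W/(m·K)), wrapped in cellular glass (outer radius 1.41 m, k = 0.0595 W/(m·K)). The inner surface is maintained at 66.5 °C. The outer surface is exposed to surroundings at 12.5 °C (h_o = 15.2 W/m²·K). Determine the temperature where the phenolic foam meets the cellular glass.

T = 19.1 °C

Series thermal resistances, inner to outer:
  R_copper = (1/0.889 − 1/0.921)/(4πk) = 0.03908/(4π·363) = 8.568×10^-6 K/W
  R_phenolic foam = (1/0.921 − 1/1.23)/(4πk) = 0.2728/(4π·0.0213) = 1.019 K/W
  R_cellular glass = (1/1.23 − 1/1.41)/(4πk) = 0.1038/(4π·0.0595) = 0.1388 K/W
  R_conv,out = 1/(4πr²h) = 1/(4π·1.41²·15.2) = 0.002633 K/W
ΣR = 8.568×10^-6 + 1.019 + 0.1388 + 0.002633 = 1.160 K/W
Q = ΔT/ΣR = (66.5 °C − 12.5 °C)/1.160 = 46.55 W
From the inner boundary to the phenolic foam/cellular glass interface, ΣR_partial = 1.019 K/W.
T_interface = T_in − Q·ΣR_partial = 66.5 °C − (46.55)(1.019) = 19.1 °C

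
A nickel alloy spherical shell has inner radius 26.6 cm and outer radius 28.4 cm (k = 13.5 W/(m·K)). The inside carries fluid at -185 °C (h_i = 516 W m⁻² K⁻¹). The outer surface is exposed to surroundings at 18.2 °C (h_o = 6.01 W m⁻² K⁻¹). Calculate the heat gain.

Resistance network (inner→outer):
  R_conv,in = 1/(4πr²h) = 1/(4π·0.266²·516) = 0.002180 K/W
  R_nickel alloy = (1/0.266 − 1/0.284)/(4πk) = 0.2383/(4π·13.5) = 0.001405 K/W
  R_conv,out = 1/(4πr²h) = 1/(4π·0.284²·6.01) = 0.1642 K/W
ΣR = 0.002180 + 0.001405 + 0.1642 = 0.1678 K/W
Q = ΔT/ΣR = (-185 °C − 18.2 °C)/0.1678 = -1210 W
(Negative Q ⇒ heat flows inward; heat gain = 1210 W.)

Q = 1210 W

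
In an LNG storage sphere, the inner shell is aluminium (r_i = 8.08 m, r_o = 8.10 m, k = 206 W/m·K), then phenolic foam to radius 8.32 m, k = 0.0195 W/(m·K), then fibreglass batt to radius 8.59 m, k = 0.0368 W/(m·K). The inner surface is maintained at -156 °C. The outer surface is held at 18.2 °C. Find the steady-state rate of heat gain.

Q = 8.11 kW

Series thermal resistances, inner to outer:
  R_aluminium = (1/8.08 − 1/8.10)/(4πk) = 3.056×10^-4/(4π·206) = 1.180×10^-7 K/W
  R_phenolic foam = (1/8.10 − 1/8.32)/(4πk) = 0.003264/(4π·0.0195) = 0.01332 K/W
  R_fibreglass batt = (1/8.32 − 1/8.59)/(4πk) = 0.003778/(4π·0.0368) = 0.008169 K/W
ΣR = 1.180×10^-7 + 0.01332 + 0.008169 = 0.02149 K/W
Q = ΔT/ΣR = (-156 °C − 18.2 °C)/0.02149 = -8110 W
(Negative Q ⇒ heat flows inward; heat gain = 8110 W.)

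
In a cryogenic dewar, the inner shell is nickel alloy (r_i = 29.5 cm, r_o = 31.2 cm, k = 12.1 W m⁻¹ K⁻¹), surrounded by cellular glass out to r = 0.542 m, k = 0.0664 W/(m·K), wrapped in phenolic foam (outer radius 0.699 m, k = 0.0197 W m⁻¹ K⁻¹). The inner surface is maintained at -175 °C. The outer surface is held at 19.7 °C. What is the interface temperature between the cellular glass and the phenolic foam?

T = -78.9 °C

Series thermal resistances, inner to outer:
  R_nickel alloy = (1/0.295 − 1/0.312)/(4πk) = 0.1847/(4π·12.1) = 0.001215 K/W
  R_cellular glass = (1/0.312 − 1/0.542)/(4πk) = 1.360/(4π·0.0664) = 1.630 K/W
  R_phenolic foam = (1/0.542 − 1/0.699)/(4πk) = 0.4144/(4π·0.0197) = 1.674 K/W
ΣR = 0.001215 + 1.630 + 1.674 = 3.305 K/W
Q = ΔT/ΣR = (-175 °C − 19.7 °C)/3.305 = -58.91 W
From the inner boundary to the cellular glass/phenolic foam interface, ΣR_partial = 1.631 K/W.
T_interface = T_in − Q·ΣR_partial = -175 °C − (-58.91)(1.631) = -78.9 °C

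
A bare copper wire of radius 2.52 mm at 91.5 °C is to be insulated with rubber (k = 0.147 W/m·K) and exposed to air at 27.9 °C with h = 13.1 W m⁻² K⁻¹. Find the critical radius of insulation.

r_cr = 1.12 cm

For a cylinder, r_cr = k_ins/h = 0.147/13.1 = 0.0112 m = 1.12 cm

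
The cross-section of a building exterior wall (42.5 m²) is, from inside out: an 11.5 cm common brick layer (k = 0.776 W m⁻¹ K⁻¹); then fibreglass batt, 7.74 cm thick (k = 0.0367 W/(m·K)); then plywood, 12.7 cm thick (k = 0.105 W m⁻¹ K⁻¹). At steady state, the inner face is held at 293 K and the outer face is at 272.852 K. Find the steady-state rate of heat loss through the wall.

Resistance network (inner→outer):
  R_common brick = L/(kA) = 0.115/(0.776·42.5) = 0.003487 K/W
  R_fibreglass batt = L/(kA) = 0.0774/(0.0367·42.5) = 0.04962 K/W
  R_plywood = L/(kA) = 0.127/(0.105·42.5) = 0.02846 K/W
ΣR = 0.003487 + 0.04962 + 0.02846 = 0.08157 K/W
Q = ΔT/ΣR = (293 K − 272.852 K)/0.08157 = 247 W

Q = 247 W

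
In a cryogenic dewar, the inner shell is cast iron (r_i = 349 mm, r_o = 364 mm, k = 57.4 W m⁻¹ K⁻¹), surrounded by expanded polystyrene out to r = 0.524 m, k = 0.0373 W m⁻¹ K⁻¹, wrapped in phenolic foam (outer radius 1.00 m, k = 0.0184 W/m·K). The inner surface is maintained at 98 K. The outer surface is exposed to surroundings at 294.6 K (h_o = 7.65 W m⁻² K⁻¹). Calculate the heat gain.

Series thermal resistances, inner to outer:
  R_cast iron = (1/0.349 − 1/0.364)/(4πk) = 0.1181/(4π·57.4) = 1.637×10^-4 K/W
  R_expanded polystyrene = (1/0.364 − 1/0.524)/(4πk) = 0.8389/(4π·0.0373) = 1.790 K/W
  R_phenolic foam = (1/0.524 − 1/1.00)/(4πk) = 0.9084/(4π·0.0184) = 3.929 K/W
  R_conv,out = 1/(4πr²h) = 1/(4π·1.00²·7.65) = 0.01040 K/W
ΣR = 1.637×10^-4 + 1.790 + 3.929 + 0.01040 = 5.730 K/W
Q = ΔT/ΣR = (98 K − 294.6 K)/5.730 = -34.3 W
(Negative Q ⇒ heat flows inward; heat gain = 34.3 W.)

Q = 34.3 W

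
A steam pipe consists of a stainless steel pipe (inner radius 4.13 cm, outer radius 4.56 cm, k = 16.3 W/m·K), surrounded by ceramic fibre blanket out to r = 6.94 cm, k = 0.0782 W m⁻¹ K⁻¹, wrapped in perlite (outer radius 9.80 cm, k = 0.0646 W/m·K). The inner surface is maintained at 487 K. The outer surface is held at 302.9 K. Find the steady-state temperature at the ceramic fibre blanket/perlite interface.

Series thermal resistances, inner to outer:
  R'_stainless steel = ln(0.0456/0.0413)/(2πk) = 0.09905/(2π·16.3) = 9.671×10^-4 m·K/W
  R'_ceramic fibre blanket = ln(0.0694/0.0456)/(2πk) = 0.4200/(2π·0.0782) = 0.8548 m·K/W
  R'_perlite = ln(0.0980/0.0694)/(2πk) = 0.3451/(2π·0.0646) = 0.8502 m·K/W
ΣR = 9.671×10^-4 + 0.8548 + 0.8502 = 1.706 m·K/W
Q' = ΔT/ΣR = (487 K − 302.9 K)/1.706 = 107.9 W/m
From the inner boundary to the ceramic fibre blanket/perlite interface, ΣR_partial = 0.8558 m·K/W.
T_interface = T_in − Q'·ΣR_partial = 487 K − (107.9)(0.8558) = 395 K

T = 395 K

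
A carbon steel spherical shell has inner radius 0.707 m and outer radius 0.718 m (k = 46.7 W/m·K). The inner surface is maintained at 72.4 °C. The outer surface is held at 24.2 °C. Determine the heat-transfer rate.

Q = 1310 kW

Q = 4πk·ΔT/(1/r₁ − 1/r₂) = 4π × 46.7 × 48.2 / (1/0.707 − 1/0.718) = 1.31×10^6 W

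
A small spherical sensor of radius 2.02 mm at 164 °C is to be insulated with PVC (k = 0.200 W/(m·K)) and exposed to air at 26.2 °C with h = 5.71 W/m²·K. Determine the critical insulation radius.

r_cr = 7.01 cm

For a sphere, r_cr = 2k_ins/h = 2·0.200/5.71 = 0.0701 m = 7.01 cm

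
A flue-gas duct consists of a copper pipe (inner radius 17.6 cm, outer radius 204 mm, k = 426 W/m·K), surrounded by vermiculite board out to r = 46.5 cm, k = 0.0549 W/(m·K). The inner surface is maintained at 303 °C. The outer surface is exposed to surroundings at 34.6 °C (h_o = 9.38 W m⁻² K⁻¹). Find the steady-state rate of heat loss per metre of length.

Series thermal resistances, inner to outer:
  R'_copper = ln(0.204/0.176)/(2πk) = 0.1476/(2π·426) = 5.516×10^-5 m·K/W
  R'_vermiculite board = ln(0.465/0.204)/(2πk) = 0.8239/(2π·0.0549) = 2.389 m·K/W
  R'_conv,out = 1/(2πr h) = 1/(2π·0.465·9.38) = 0.03649 m·K/W
ΣR = 5.516×10^-5 + 2.389 + 0.03649 = 2.426 m·K/W
Q' = ΔT/ΣR = (303 °C − 34.6 °C)/2.426 = 111 W/m

Q' = 111 W/m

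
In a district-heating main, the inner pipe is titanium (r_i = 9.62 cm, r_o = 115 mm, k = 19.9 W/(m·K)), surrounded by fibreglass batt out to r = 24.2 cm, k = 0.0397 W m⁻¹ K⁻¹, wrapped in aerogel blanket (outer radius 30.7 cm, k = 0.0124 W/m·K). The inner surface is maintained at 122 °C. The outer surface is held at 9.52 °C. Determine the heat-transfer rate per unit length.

Q' = 18.6 W/m

Resistance network (inner→outer):
  R'_titanium = ln(0.115/0.0962)/(2πk) = 0.1785/(2π·19.9) = 0.001428 m·K/W
  R'_fibreglass batt = ln(0.242/0.115)/(2πk) = 0.7440/(2π·0.0397) = 2.983 m·K/W
  R'_aerogel blanket = ln(0.307/0.242)/(2πk) = 0.2379/(2π·0.0124) = 3.054 m·K/W
ΣR = 0.001428 + 2.983 + 3.054 = 6.038 m·K/W
Q' = ΔT/ΣR = (122 °C − 9.52 °C)/6.038 = 18.6 W/m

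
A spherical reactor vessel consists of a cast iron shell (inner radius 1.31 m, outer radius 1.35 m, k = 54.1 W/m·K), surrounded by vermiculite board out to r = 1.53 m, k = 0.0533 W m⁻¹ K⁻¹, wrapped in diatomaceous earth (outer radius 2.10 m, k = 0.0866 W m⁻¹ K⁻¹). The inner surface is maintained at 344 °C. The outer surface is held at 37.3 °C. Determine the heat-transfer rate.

Q = 1050 W

Resistance network (inner→outer):
  R_cast iron = (1/1.31 − 1/1.35)/(4πk) = 0.02262/(4π·54.1) = 3.327×10^-5 K/W
  R_vermiculite board = (1/1.35 − 1/1.53)/(4πk) = 0.08715/(4π·0.0533) = 0.1301 K/W
  R_diatomaceous earth = (1/1.53 − 1/2.10)/(4πk) = 0.1774/(4π·0.0866) = 0.1630 K/W
ΣR = 3.327×10^-5 + 0.1301 + 0.1630 = 0.2931 K/W
Q = ΔT/ΣR = (344 °C − 37.3 °C)/0.2931 = 1050 W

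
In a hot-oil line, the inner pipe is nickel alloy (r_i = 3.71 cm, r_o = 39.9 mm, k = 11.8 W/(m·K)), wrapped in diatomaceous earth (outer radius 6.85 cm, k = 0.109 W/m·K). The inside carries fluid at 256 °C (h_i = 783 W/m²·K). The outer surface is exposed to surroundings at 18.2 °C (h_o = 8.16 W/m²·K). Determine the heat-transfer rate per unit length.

Q' = 220 W/m

Treat each layer as a resistance in series:
  R'_conv,in = 1/(2πr h) = 1/(2π·0.0371·783) = 0.005479 m·K/W
  R'_nickel alloy = ln(0.0399/0.0371)/(2πk) = 0.07276/(2π·11.8) = 9.814×10^-4 m·K/W
  R'_diatomaceous earth = ln(0.0685/0.0399)/(2πk) = 0.5405/(2π·0.109) = 0.7891 m·K/W
  R'_conv,out = 1/(2πr h) = 1/(2π·0.0685·8.16) = 0.2847 m·K/W
ΣR = 0.005479 + 9.814×10^-4 + 0.7891 + 0.2847 = 1.080 m·K/W
Q' = ΔT/ΣR = (256 °C − 18.2 °C)/1.080 = 220 W/m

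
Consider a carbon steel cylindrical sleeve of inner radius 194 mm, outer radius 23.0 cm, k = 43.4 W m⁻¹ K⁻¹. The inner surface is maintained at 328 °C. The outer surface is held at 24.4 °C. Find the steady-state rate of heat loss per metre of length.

Q' = 2πk·ΔT/ln(r₂/r₁) = 2π × 43.4 × 303.6 / ln(0.230/0.194) = 4.86×10^5 W/m

Q' = 486 kW/m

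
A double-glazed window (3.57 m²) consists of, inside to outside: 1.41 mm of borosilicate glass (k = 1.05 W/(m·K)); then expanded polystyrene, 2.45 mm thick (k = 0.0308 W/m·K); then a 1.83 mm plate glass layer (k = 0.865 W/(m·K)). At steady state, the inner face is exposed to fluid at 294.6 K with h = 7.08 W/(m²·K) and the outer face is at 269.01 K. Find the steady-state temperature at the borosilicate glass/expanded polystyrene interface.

T = 278.33 K

Treat each layer as a resistance in series:
  R_conv,in = 1/(hA) = 1/(7.08·3.57) = 0.03956 K/W
  R_borosilicate glass = L/(kA) = 0.00141/(1.05·3.57) = 3.762×10^-4 K/W
  R_expanded polystyrene = L/(kA) = 0.00245/(0.0308·3.57) = 0.02228 K/W
  R_plate glass = L/(kA) = 0.00183/(0.865·3.57) = 5.926×10^-4 K/W
ΣR = 0.03956 + 3.762×10^-4 + 0.02228 + 5.926×10^-4 = 0.06281 K/W
Q = ΔT/ΣR = (294.6 K − 269.01 K)/0.06281 = 407.4 W
From the inner boundary to the borosilicate glass/expanded polystyrene interface, ΣR_partial = 0.03994 K/W.
T_interface = T_in − Q·ΣR_partial = 294.6 K − (407.4)(0.03994) = 278.33 K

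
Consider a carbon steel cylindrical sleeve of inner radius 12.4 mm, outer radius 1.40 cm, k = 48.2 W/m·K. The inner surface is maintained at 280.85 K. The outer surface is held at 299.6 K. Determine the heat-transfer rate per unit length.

Q' = 2πk·ΔT/ln(r₂/r₁) = 2π × 48.2 × 18.75 / ln(0.0140/0.0124) = 46800 W/m

Q' = 46800 W/m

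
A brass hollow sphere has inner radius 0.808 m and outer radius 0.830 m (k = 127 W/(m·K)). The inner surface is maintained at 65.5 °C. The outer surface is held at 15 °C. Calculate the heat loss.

Q = 4πk·ΔT/(1/r₁ − 1/r₂) = 4π × 127 × 50.5 / (1/0.808 − 1/0.830) = 2.46×10^6 W

Q = 2.46×10^6 W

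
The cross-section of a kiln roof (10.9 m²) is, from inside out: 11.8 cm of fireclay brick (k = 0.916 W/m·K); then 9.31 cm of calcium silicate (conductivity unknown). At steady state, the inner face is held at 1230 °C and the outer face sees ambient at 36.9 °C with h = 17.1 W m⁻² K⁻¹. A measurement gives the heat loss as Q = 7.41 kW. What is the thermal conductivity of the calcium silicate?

k = 0.0594 W/m·K

ΣR = ΔT/Q = |1230 − 36.9|/7410 = 0.1610 K/W
Known resistances:
  R_fireclay brick = L/(kA) = 0.118/(0.916·10.9) = 0.01182 K/W
  R_conv,out = 1/(hA) = 1/(17.1·10.9) = 0.005365 K/W
R_calcium silicate = ΣR − ΣR_known = 0.1610 − 0.01718 = 0.1438 K/W
L/(kA) = 0.1438 ⇒ k = 0.0931/(0.1438·10.9) = 0.0594 W/m·K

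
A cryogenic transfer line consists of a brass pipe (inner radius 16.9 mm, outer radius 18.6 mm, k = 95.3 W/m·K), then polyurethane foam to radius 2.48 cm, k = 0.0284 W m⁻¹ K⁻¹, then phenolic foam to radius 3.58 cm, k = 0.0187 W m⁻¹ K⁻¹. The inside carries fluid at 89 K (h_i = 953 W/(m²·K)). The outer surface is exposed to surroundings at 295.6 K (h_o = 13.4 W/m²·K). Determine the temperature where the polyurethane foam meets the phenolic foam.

T = 155 K

Treat each layer as a resistance in series:
  R'_conv,in = 1/(2πr h) = 1/(2π·0.0169·953) = 0.009882 m·K/W
  R'_brass = ln(0.0186/0.0169)/(2πk) = 0.09585/(2π·95.3) = 1.601×10^-4 m·K/W
  R'_polyurethane foam = ln(0.0248/0.0186)/(2πk) = 0.2877/(2π·0.0284) = 1.612 m·K/W
  R'_phenolic foam = ln(0.0358/0.0248)/(2πk) = 0.3671/(2π·0.0187) = 3.124 m·K/W
  R'_conv,out = 1/(2πr h) = 1/(2π·0.0358·13.4) = 0.3318 m·K/W
ΣR = 0.009882 + 1.601×10^-4 + 1.612 + 3.124 + 0.3318 = 5.078 m·K/W
Q' = ΔT/ΣR = (89 K − 295.6 K)/5.078 = -40.69 W/m
From the inner boundary to the polyurethane foam/phenolic foam interface, ΣR_partial = 1.622 m·K/W.
T_interface = T_in − Q'·ΣR_partial = 89 K − (-40.69)(1.622) = 155 K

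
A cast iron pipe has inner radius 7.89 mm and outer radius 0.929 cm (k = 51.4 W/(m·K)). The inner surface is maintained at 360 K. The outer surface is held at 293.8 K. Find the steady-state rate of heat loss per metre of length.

Q' = 2πk·ΔT/ln(r₂/r₁) = 2π × 51.4 × 66.2 / ln(0.00929/0.00789) = 1.31×10^5 W/m

Q' = 1.31×10^5 W/m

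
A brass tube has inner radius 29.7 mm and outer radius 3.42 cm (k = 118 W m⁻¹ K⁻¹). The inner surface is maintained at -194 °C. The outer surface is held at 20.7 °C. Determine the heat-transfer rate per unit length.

Q' = 1130 kW/m

Q' = 2πk·ΔT/ln(r₂/r₁) = 2π × 118 × 214.7 / ln(0.0342/0.0297) = 1.13×10^6 W/m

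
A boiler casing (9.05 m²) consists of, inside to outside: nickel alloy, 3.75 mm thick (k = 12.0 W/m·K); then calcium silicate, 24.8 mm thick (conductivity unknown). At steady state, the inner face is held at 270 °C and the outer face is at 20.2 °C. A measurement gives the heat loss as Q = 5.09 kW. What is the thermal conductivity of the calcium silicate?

ΣR = ΔT/Q = |270 − 20.2|/5090 = 0.04908 K/W
Known resistances:
  R_nickel alloy = L/(kA) = 0.00375/(12.0·9.05) = 3.453×10^-5 K/W
R_calcium silicate = ΣR − ΣR_known = 0.04908 − 3.453×10^-5 = 0.04905 K/W
L/(kA) = 0.04905 ⇒ k = 0.0248/(0.04905·9.05) = 0.0559 W/m·K

k = 0.0559 W/m·K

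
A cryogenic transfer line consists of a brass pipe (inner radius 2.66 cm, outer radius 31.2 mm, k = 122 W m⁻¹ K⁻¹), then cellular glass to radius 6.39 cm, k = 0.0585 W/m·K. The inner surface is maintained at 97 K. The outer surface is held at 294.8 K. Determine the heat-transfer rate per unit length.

Resistance network (inner→outer):
  R'_brass = ln(0.0312/0.0266)/(2πk) = 0.1595/(2π·122) = 2.081×10^-4 m·K/W
  R'_cellular glass = ln(0.0639/0.0312)/(2πk) = 0.7169/(2π·0.0585) = 1.950 m·K/W
ΣR = 2.081×10^-4 + 1.950 = 1.950 m·K/W
Q' = ΔT/ΣR = (97 K − 294.8 K)/1.950 = -101 W/m
(Negative Q' ⇒ heat flows inward; heat gain = 101 W/m.)

Q' = 101 W/m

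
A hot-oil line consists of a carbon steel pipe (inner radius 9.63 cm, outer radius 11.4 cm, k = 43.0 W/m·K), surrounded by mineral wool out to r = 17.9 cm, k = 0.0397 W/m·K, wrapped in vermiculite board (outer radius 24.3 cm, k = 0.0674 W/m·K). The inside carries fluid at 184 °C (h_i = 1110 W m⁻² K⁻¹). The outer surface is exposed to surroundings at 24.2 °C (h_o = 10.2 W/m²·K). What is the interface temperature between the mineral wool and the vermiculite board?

T = 72.6 °C

Resistance network (inner→outer):
  R'_conv,in = 1/(2πr h) = 1/(2π·0.0963·1110) = 0.001489 m·K/W
  R'_carbon steel = ln(0.114/0.0963)/(2πk) = 0.1687/(2π·43.0) = 6.245×10^-4 m·K/W
  R'_mineral wool = ln(0.179/0.114)/(2πk) = 0.4512/(2π·0.0397) = 1.809 m·K/W
  R'_vermiculite board = ln(0.243/0.179)/(2πk) = 0.3057/(2π·0.0674) = 0.7218 m·K/W
  R'_conv,out = 1/(2πr h) = 1/(2π·0.243·10.2) = 0.06421 m·K/W
ΣR = 0.001489 + 6.245×10^-4 + 1.809 + 0.7218 + 0.06421 = 2.597 m·K/W
Q' = ΔT/ΣR = (184 °C − 24.2 °C)/2.597 = 61.53 W/m
From the inner boundary to the mineral wool/vermiculite board interface, ΣR_partial = 1.811 m·K/W.
T_interface = T_in − Q'·ΣR_partial = 184 °C − (61.53)(1.811) = 72.6 °C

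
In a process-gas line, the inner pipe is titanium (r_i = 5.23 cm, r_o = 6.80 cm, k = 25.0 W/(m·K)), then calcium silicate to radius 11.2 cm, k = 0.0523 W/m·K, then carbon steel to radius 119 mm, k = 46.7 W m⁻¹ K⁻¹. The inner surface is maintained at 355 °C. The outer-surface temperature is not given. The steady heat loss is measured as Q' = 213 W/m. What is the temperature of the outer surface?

T_out = 31.2 °C

Series resistances:
  R'_titanium = ln(0.0680/0.0523)/(2πk) = 0.2625/(2π·25.0) = 0.001671 m·K/W
  R'_calcium silicate = ln(0.112/0.0680)/(2πk) = 0.4990/(2π·0.0523) = 1.518 m·K/W
  R'_carbon steel = ln(0.119/0.112)/(2πk) = 0.06062/(2π·46.7) = 2.066×10^-4 m·K/W
ΣR = 1.520 m·K/W
ΔT = Q'·ΣR = 213 × 1.520 = 323.8 K
Heat flows outward, so T_out = T_in − ΔT = 355 − 323.8 = 31.2 °C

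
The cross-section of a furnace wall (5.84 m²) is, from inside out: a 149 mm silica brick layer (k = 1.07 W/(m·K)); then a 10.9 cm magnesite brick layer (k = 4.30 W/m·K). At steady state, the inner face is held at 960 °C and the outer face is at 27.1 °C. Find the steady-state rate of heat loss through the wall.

Q = 33.1 kW

Resistance network (inner→outer):
  R_silica brick = L/(kA) = 0.149/(1.07·5.84) = 0.02384 K/W
  R_magnesite brick = L/(kA) = 0.109/(4.30·5.84) = 0.004341 K/W
ΣR = 0.02384 + 0.004341 = 0.02818 K/W
Q = ΔT/ΣR = (960 °C − 27.1 °C)/0.02818 = 33100 W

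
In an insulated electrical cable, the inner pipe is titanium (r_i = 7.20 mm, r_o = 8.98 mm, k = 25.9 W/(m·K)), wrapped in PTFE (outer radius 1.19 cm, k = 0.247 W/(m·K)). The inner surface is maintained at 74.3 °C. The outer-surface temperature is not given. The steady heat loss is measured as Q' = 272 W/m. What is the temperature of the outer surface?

T_out = 24.6 °C

Sum the resistances:
  R'_titanium = ln(0.00898/0.00720)/(2πk) = 0.2209/(2π·25.9) = 0.001358 m·K/W
  R'_PTFE = ln(0.0119/0.00898)/(2πk) = 0.2815/(2π·0.247) = 0.1814 m·K/W
ΣR = 0.1828 m·K/W
ΔT = Q'·ΣR = 272 × 0.1828 = 49.72 K
Heat flows outward, so T_out = T_in − ΔT = 74.3 − 49.72 = 24.6 °C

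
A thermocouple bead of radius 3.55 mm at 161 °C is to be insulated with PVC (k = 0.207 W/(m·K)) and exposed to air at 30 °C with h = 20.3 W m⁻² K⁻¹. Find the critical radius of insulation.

r_cr = 2.04 cm

For a sphere, r_cr = 2k_ins/h = 2·0.207/20.3 = 0.0204 m = 2.04 cm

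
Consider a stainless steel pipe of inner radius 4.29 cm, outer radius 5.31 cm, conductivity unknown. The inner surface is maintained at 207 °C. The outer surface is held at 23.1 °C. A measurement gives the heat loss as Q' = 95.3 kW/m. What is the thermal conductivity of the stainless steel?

ΣR = ΔT/Q' = |207 − 23.1|/95300 = 0.001930 m·K/W
ln(r₂/r₁)/(2πk) = 0.001930 ⇒ k = 0.2133/(2π·0.001930) = 17.6 W/m·K

k = 17.6 W/m·K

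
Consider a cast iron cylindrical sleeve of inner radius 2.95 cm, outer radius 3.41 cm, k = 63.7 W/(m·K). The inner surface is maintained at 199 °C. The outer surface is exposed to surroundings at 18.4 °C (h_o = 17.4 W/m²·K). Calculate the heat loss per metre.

Series thermal resistances, inner to outer:
  R'_cast iron = ln(0.0341/0.0295)/(2πk) = 0.1449/(2π·63.7) = 3.621×10^-4 m·K/W
  R'_conv,out = 1/(2πr h) = 1/(2π·0.0341·17.4) = 0.2682 m·K/W
ΣR = 3.621×10^-4 + 0.2682 = 0.2686 m·K/W
Q' = ΔT/ΣR = (199 °C − 18.4 °C)/0.2686 = 672 W/m

Q' = 672 W/m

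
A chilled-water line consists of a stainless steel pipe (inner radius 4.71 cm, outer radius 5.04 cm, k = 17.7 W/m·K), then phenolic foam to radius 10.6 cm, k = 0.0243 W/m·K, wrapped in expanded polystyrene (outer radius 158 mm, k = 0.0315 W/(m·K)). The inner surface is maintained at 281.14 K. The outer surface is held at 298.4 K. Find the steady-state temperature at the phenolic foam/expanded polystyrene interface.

Treat each layer as a resistance in series:
  R'_stainless steel = ln(0.0504/0.0471)/(2πk) = 0.06772/(2π·17.7) = 6.089×10^-4 m·K/W
  R'_phenolic foam = ln(0.106/0.0504)/(2πk) = 0.7434/(2π·0.0243) = 4.869 m·K/W
  R'_expanded polystyrene = ln(0.158/0.106)/(2πk) = 0.3992/(2π·0.0315) = 2.017 m·K/W
ΣR = 6.089×10^-4 + 4.869 + 2.017 = 6.887 m·K/W
Q' = ΔT/ΣR = (281.14 K − 298.4 K)/6.887 = -2.506 W/m
From the inner boundary to the phenolic foam/expanded polystyrene interface, ΣR_partial = 4.870 m·K/W.
T_interface = T_in − Q'·ΣR_partial = 281.14 K − (-2.506)(4.870) = 293.3 K

T = 293.3 K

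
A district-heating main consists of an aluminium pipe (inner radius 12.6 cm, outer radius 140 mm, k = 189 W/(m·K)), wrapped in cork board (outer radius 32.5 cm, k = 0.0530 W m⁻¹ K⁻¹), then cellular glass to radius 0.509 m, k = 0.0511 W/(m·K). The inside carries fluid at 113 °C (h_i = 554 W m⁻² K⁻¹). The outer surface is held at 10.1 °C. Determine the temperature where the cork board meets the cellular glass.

Treat each layer as a resistance in series:
  R'_conv,in = 1/(2πr h) = 1/(2π·0.126·554) = 0.002280 m·K/W
  R'_aluminium = ln(0.140/0.126)/(2πk) = 0.1054/(2π·189) = 8.872×10^-5 m·K/W
  R'_cork board = ln(0.325/0.140)/(2πk) = 0.8422/(2π·0.0530) = 2.529 m·K/W
  R'_cellular glass = ln(0.509/0.325)/(2πk) = 0.4486/(2π·0.0511) = 1.397 m·K/W
ΣR = 0.002280 + 8.872×10^-5 + 2.529 + 1.397 = 3.928 m·K/W
Q' = ΔT/ΣR = (113 °C − 10.1 °C)/3.928 = 26.20 W/m
From the inner boundary to the cork board/cellular glass interface, ΣR_partial = 2.531 m·K/W.
T_interface = T_in − Q'·ΣR_partial = 113 °C − (26.20)(2.531) = 46.7 °C

T = 46.7 °C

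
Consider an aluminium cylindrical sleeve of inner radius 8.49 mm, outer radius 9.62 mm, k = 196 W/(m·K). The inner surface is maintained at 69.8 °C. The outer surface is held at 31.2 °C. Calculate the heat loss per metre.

Q' = 2πk·ΔT/ln(r₂/r₁) = 2π × 196 × 38.6 / ln(0.00962/0.00849) = 3.80×10^5 W/m

Q' = 380 kW/m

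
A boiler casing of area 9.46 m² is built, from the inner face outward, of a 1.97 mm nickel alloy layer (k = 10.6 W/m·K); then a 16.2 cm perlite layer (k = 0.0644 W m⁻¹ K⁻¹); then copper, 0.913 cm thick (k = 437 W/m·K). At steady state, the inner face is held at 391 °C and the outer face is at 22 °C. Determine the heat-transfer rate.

Treat each layer as a resistance in series:
  R_nickel alloy = L/(kA) = 0.00197/(10.6·9.46) = 1.965×10^-5 K/W
  R_perlite = L/(kA) = 0.162/(0.0644·9.46) = 0.2659 K/W
  R_copper = L/(kA) = 0.00913/(437·9.46) = 2.209×10^-6 K/W
ΣR = 1.965×10^-5 + 0.2659 + 2.209×10^-6 = 0.2659 K/W
Q = ΔT/ΣR = (391 °C − 22 °C)/0.2659 = 1390 W

Q = 1390 W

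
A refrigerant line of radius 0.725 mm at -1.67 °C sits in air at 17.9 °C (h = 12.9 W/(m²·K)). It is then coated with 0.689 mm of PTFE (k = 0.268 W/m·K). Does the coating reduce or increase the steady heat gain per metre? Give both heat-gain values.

increases: 1.15 → 2.15 W/m

Critical radius for a cylinder: r_cr = k/h = 0.0208 m = 2.08 cm.
Outer radius after coating: r₂ = 7.25×10^-4 + 6.89×10^-4 = 0.001414 m.
Since r₁ < r_cr and r₂ ≤ r_cr, the coating moves toward the maximum at r_cr — heat gain rises.
Bare: R = 1/(2πr₁h) = 17.02 m·K/W; Q = 19.57/17.02 = 1.15 W/m.
Coated: R = R_cond + R_conv = 9.122 m·K/W; Q = 19.57/9.122 = 2.15 W/m.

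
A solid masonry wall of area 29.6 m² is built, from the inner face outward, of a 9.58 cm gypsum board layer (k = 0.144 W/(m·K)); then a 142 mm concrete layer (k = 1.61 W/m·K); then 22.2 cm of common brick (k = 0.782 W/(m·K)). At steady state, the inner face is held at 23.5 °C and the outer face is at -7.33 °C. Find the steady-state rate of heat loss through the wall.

Resistance network (inner→outer):
  R_gypsum board = L/(kA) = 0.0958/(0.144·29.6) = 0.02248 K/W
  R_concrete = L/(kA) = 0.142/(1.61·29.6) = 0.002980 K/W
  R_common brick = L/(kA) = 0.222/(0.782·29.6) = 0.009591 K/W
ΣR = 0.02248 + 0.002980 + 0.009591 = 0.03505 K/W
Q = ΔT/ΣR = (23.5 °C − -7.33 °C)/0.03505 = 880 W

Q = 880 W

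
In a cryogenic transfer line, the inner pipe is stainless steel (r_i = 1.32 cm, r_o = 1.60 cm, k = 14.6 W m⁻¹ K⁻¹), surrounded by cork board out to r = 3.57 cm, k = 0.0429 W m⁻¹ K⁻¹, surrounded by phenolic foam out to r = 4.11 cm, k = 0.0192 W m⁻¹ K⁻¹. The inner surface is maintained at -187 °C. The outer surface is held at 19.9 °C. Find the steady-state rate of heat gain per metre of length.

Treat each layer as a resistance in series:
  R'_stainless steel = ln(0.0160/0.0132)/(2πk) = 0.1924/(2π·14.6) = 0.002097 m·K/W
  R'_cork board = ln(0.0357/0.0160)/(2πk) = 0.8026/(2π·0.0429) = 2.977 m·K/W
  R'_phenolic foam = ln(0.0411/0.0357)/(2πk) = 0.1409/(2π·0.0192) = 1.168 m·K/W
ΣR = 0.002097 + 2.977 + 1.168 = 4.147 m·K/W
Q' = ΔT/ΣR = (-187 °C − 19.9 °C)/4.147 = -49.9 W/m
(Negative Q' ⇒ heat flows inward; heat gain = 49.9 W/m.)

Q' = 49.9 W/m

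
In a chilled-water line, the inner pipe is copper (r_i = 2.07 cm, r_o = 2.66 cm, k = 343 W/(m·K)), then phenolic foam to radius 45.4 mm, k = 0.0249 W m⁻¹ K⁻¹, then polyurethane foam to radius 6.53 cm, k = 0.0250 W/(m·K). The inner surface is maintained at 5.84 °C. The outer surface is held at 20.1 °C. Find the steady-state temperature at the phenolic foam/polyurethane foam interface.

Treat each layer as a resistance in series:
  R'_copper = ln(0.0266/0.0207)/(2πk) = 0.2508/(2π·343) = 1.164×10^-4 m·K/W
  R'_phenolic foam = ln(0.0454/0.0266)/(2πk) = 0.5346/(2π·0.0249) = 3.417 m·K/W
  R'_polyurethane foam = ln(0.0653/0.0454)/(2πk) = 0.3635/(2π·0.0250) = 2.314 m·K/W
ΣR = 1.164×10^-4 + 3.417 + 2.314 = 5.731 m·K/W
Q' = ΔT/ΣR = (5.84 °C − 20.1 °C)/5.731 = -2.488 W/m
From the inner boundary to the phenolic foam/polyurethane foam interface, ΣR_partial = 3.417 m·K/W.
T_interface = T_in − Q'·ΣR_partial = 5.84 °C − (-2.488)(3.417) = 14.3 °C

T = 14.3 °C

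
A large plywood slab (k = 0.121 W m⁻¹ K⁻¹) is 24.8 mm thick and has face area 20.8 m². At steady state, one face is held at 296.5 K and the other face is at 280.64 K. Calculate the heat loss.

Q = kA·ΔT/L = 0.121 × 20.8 × |296.5 K − 280.64 K| / 0.0248 = 1610 W

Q = 1610 W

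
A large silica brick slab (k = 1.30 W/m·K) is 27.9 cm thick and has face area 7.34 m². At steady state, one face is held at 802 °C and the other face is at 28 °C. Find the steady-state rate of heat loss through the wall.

Q = kA·ΔT/L = 1.30 × 7.34 × |802 °C − 28 °C| / 0.279 = 26500 W

Q = 26.5 kW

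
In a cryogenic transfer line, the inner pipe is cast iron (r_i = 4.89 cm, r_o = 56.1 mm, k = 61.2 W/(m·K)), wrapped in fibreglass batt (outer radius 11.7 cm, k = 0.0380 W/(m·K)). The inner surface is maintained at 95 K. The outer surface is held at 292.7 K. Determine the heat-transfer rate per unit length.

Q' = 64.2 W/m

Treat each layer as a resistance in series:
  R'_cast iron = ln(0.0561/0.0489)/(2πk) = 0.1374/(2π·61.2) = 3.572×10^-4 m·K/W
  R'_fibreglass batt = ln(0.117/0.0561)/(2πk) = 0.7350/(2π·0.0380) = 3.079 m·K/W
ΣR = 3.572×10^-4 + 3.079 = 3.079 m·K/W
Q' = ΔT/ΣR = (95 K − 292.7 K)/3.079 = -64.2 W/m
(Negative Q' ⇒ heat flows inward; heat gain = 64.2 W/m.)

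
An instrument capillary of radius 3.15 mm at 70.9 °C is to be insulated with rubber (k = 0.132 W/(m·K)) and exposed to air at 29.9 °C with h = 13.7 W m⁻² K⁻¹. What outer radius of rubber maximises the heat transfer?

r_cr = 0.964 cm

For a cylinder, r_cr = k_ins/h = 0.132/13.7 = 0.00964 m = 0.964 cm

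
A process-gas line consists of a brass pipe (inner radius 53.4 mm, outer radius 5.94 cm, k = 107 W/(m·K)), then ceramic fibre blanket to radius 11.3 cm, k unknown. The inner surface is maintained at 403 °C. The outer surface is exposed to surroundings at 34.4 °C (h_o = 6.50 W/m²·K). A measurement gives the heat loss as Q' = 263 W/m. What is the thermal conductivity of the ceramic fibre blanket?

k = 0.0864 W/m·K

ΣR = ΔT/Q' = |403 − 34.4|/263 = 1.402 m·K/W
Known resistances:
  R'_brass = ln(0.0594/0.0534)/(2πk) = 0.1065/(2π·107) = 1.584×10^-4 m·K/W
  R'_conv,out = 1/(2πr h) = 1/(2π·0.113·6.50) = 0.2167 m·K/W
R_ceramic fibre blanket = ΣR − ΣR_known = 1.402 − 0.2169 = 1.185 m·K/W
ln(r₂/r₁)/(2πk) = 1.185 ⇒ k = 0.6431/(2π·1.185) = 0.0864 W/m·K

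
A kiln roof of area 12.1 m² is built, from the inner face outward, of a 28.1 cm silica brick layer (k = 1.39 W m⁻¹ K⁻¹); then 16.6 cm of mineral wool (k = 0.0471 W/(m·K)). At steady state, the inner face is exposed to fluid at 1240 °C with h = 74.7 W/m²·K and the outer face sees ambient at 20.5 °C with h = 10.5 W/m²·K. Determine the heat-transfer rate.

Q = 3.85 kW

Treat each layer as a resistance in series:
  R_conv,in = 1/(hA) = 1/(74.7·12.1) = 0.001106 K/W
  R_silica brick = L/(kA) = 0.281/(1.39·12.1) = 0.01671 K/W
  R_mineral wool = L/(kA) = 0.166/(0.0471·12.1) = 0.2913 K/W
  R_conv,out = 1/(hA) = 1/(10.5·12.1) = 0.007871 K/W
ΣR = 0.001106 + 0.01671 + 0.2913 + 0.007871 = 0.3170 K/W
Q = ΔT/ΣR = (1240 °C − 20.5 °C)/0.3170 = 3850 W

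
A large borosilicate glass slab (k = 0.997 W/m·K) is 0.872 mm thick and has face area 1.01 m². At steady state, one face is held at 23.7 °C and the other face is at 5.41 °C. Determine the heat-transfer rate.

Q = kA·ΔT/L = 0.997 × 1.01 × |23.7 °C − 5.41 °C| / 8.72×10^-4 = 21100 W

Q = 21.1 kW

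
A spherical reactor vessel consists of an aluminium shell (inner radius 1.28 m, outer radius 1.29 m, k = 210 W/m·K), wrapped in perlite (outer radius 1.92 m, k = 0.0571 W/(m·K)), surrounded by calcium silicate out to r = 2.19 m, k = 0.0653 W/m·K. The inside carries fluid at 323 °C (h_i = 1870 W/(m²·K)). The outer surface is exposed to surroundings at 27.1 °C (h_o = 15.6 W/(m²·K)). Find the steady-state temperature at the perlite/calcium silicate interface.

T = 81.2 °C

Resistance network (inner→outer):
  R_conv,in = 1/(4πr²h) = 1/(4π·1.28²·1870) = 2.597×10^-5 K/W
  R_aluminium = (1/1.28 − 1/1.29)/(4πk) = 0.006056/(4π·210) = 2.295×10^-6 K/W
  R_perlite = (1/1.29 − 1/1.92)/(4πk) = 0.2544/(4π·0.0571) = 0.3545 K/W
  R_calcium silicate = (1/1.92 − 1/2.19)/(4πk) = 0.06421/(4π·0.0653) = 0.07825 K/W
  R_conv,out = 1/(4πr²h) = 1/(4π·2.19²·15.6) = 0.001064 K/W
ΣR = 2.597×10^-5 + 2.295×10^-6 + 0.3545 + 0.07825 + 0.001064 = 0.4338 K/W
Q = ΔT/ΣR = (323 °C − 27.1 °C)/0.4338 = 682.1 W
From the inner boundary to the perlite/calcium silicate interface, ΣR_partial = 0.3545 K/W.
T_interface = T_in − Q·ΣR_partial = 323 °C − (682.1)(0.3545) = 81.2 °C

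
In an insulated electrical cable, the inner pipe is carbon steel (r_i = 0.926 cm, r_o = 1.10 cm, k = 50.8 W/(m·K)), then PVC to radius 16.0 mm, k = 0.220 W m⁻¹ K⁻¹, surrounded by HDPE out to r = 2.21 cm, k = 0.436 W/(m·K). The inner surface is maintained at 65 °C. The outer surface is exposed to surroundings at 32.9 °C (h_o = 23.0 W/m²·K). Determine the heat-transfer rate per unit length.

Q' = 45.7 W/m

Treat each layer as a resistance in series:
  R'_carbon steel = ln(0.0110/0.00926)/(2πk) = 0.1722/(2π·50.8) = 5.395×10^-4 m·K/W
  R'_PVC = ln(0.0160/0.0110)/(2πk) = 0.3747/(2π·0.220) = 0.2711 m·K/W
  R'_HDPE = ln(0.0221/0.0160)/(2πk) = 0.3230/(2π·0.436) = 0.1179 m·K/W
  R'_conv,out = 1/(2πr h) = 1/(2π·0.0221·23.0) = 0.3131 m·K/W
ΣR = 5.395×10^-4 + 0.2711 + 0.1179 + 0.3131 = 0.7026 m·K/W
Q' = ΔT/ΣR = (65 °C − 32.9 °C)/0.7026 = 45.7 W/m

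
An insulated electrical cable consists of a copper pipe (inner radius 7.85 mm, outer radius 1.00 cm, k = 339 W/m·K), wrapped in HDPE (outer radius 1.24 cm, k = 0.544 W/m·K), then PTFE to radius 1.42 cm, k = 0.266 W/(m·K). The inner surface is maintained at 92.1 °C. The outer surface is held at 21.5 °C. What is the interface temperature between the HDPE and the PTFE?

Series thermal resistances, inner to outer:
  R'_copper = ln(0.0100/0.00785)/(2πk) = 0.2421/(2π·339) = 1.136×10^-4 m·K/W
  R'_HDPE = ln(0.0124/0.0100)/(2πk) = 0.2151/(2π·0.544) = 0.06293 m·K/W
  R'_PTFE = ln(0.0142/0.0124)/(2πk) = 0.1355/(2π·0.266) = 0.08110 m·K/W
ΣR = 1.136×10^-4 + 0.06293 + 0.08110 = 0.1441 m·K/W
Q' = ΔT/ΣR = (92.1 °C − 21.5 °C)/0.1441 = 489.9 W/m
From the inner boundary to the HDPE/PTFE interface, ΣR_partial = 0.06304 m·K/W.
T_interface = T_in − Q'·ΣR_partial = 92.1 °C − (489.9)(0.06304) = 61.2 °C

T = 61.2 °C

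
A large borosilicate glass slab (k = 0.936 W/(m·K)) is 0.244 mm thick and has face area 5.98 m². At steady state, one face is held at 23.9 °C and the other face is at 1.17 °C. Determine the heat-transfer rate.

Q = kA·ΔT/L = 0.936 × 5.98 × |23.9 °C − 1.17 °C| / 2.44×10^-4 = 5.21×10^5 W

Q = 521 kW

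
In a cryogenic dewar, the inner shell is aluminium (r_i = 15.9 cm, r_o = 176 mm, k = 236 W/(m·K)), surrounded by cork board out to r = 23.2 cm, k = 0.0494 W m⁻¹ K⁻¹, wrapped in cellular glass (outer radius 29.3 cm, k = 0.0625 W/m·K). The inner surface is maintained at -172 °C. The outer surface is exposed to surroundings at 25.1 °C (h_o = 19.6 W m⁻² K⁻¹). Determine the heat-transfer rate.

Q = 58.0 W

Treat each layer as a resistance in series:
  R_aluminium = (1/0.159 − 1/0.176)/(4πk) = 0.6075/(4π·236) = 2.048×10^-4 K/W
  R_cork board = (1/0.176 − 1/0.232)/(4πk) = 1.371/(4π·0.0494) = 2.209 K/W
  R_cellular glass = (1/0.232 − 1/0.293)/(4πk) = 0.8974/(4π·0.0625) = 1.143 K/W
  R_conv,out = 1/(4πr²h) = 1/(4π·0.293²·19.6) = 0.04729 K/W
ΣR = 2.048×10^-4 + 2.209 + 1.143 + 0.04729 = 3.399 K/W
Q = ΔT/ΣR = (-172 °C − 25.1 °C)/3.399 = -58.0 W
(Negative Q ⇒ heat flows inward; heat gain = 58.0 W.)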